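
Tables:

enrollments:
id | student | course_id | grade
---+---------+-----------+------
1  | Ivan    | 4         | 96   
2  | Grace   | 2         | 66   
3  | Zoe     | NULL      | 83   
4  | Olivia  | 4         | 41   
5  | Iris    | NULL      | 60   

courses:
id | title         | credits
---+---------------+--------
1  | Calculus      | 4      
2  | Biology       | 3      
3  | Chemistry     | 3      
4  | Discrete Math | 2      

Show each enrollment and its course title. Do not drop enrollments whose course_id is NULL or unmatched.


LEFT JOIN keeps every row from enrollments (the left table); where course_id has no match in courses, the course columns become NULL. Walk through each enrollment:
  - enrollment 1 (Ivan): course_id=4 -> matches Discrete Math
  - enrollment 2 (Grace): course_id=2 -> matches Biology
  - enrollment 3 (Zoe): course_id=NULL, no match -> kept with NULL
  - enrollment 4 (Olivia): course_id=4 -> matches Discrete Math
  - enrollment 5 (Iris): course_id=NULL, no match -> kept with NULL
All 5 rows appear; 2 have NULL course.

SQL:
SELECT a.student, b.title AS course
FROM enrollments a
LEFT JOIN courses b ON a.course_id = b.id

Result:
student | course       
--------+--------------
Ivan    | Discrete Math
Grace   | Biology      
Zoe     | NULL         
Olivia  | Discrete Math
Iris    | NULL         


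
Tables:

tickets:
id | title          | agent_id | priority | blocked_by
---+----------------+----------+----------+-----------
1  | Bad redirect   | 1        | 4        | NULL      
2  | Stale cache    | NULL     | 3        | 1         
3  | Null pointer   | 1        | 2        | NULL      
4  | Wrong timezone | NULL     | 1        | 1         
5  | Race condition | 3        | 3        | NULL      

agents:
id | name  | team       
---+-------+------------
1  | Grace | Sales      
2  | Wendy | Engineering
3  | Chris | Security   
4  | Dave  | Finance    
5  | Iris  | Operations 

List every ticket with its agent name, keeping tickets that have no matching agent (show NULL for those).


LEFT JOIN keeps every row from tickets (the left table); where agent_id has no match in agents, the agent columns become NULL. Walk through each ticket:
  - ticket 1 (Bad redirect): agent_id=1 -> matches Grace
  - ticket 2 (Stale cache): agent_id=NULL, no match -> kept with NULL
  - ticket 3 (Null pointer): agent_id=1 -> matches Grace
  - ticket 4 (Wrong timezone): agent_id=NULL, no match -> kept with NULL
  - ticket 5 (Race condition): agent_id=3 -> matches Chris
All 5 rows appear; 2 have NULL agent.

SQL:
SELECT a.title, b.name AS agent
FROM tickets a
LEFT JOIN agents b ON a.agent_id = b.id

Result:
title          | agent
---------------+------
Bad redirect   | Grace
Stale cache    | NULL 
Null pointer   | Grace
Wrong timezone | NULL 
Race condition | Chris


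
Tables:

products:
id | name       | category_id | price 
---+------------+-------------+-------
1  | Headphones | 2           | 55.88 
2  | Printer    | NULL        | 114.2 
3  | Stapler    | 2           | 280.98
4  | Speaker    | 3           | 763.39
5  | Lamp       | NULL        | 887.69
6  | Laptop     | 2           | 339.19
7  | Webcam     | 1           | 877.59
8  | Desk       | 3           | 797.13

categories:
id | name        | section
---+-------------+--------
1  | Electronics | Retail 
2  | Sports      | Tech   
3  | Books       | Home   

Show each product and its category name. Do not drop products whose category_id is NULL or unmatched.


LEFT JOIN keeps every row from products (the left table); where category_id has no match in categories, the category columns become NULL. Walk through each product:
  - product 1 (Headphones): category_id=2 -> matches Sports
  - product 2 (Printer): category_id=NULL, no match -> kept with NULL
  - product 3 (Stapler): category_id=2 -> matches Sports
  - product 4 (Speaker): category_id=3 -> matches Books
  - product 5 (Lamp): category_id=NULL, no match -> kept with NULL
  - product 6 (Laptop): category_id=2 -> matches Sports
  - product 7 (Webcam): category_id=1 -> matches Electronics
  - product 8 (Desk): category_id=3 -> matches Books
All 8 rows appear; 2 have NULL category.

SQL:
SELECT a.name, b.name AS category
FROM products a
LEFT JOIN categories b ON a.category_id = b.id

Result:
name       | category   
-----------+------------
Headphones | Sports     
Printer    | NULL       
Stapler    | Sports     
Speaker    | Books      
Lamp       | NULL       
Laptop     | Sports     
Webcam     | Electronics
Desk       | Books      


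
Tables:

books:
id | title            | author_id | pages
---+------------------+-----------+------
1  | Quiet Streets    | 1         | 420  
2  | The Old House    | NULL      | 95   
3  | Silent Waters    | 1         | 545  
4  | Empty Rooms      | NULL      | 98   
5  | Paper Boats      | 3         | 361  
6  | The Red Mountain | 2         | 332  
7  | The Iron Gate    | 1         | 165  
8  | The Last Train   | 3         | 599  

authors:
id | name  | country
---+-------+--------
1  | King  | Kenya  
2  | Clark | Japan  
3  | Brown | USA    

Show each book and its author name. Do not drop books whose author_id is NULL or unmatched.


LEFT JOIN keeps every row from books (the left table); where author_id has no match in authors, the author columns become NULL. Walk through each book:
  - book 1 (Quiet Streets): author_id=1 -> matches King
  - book 2 (The Old House): author_id=NULL, no match -> kept with NULL
  - book 3 (Silent Waters): author_id=1 -> matches King
  - book 4 (Empty Rooms): author_id=NULL, no match -> kept with NULL
  - book 5 (Paper Boats): author_id=3 -> matches Brown
  - book 6 (The Red Mountain): author_id=2 -> matches Clark
  - book 7 (The Iron Gate): author_id=1 -> matches King
  - book 8 (The Last Train): author_id=3 -> matches Brown
All 8 rows appear; 2 have NULL author.

SQL:
SELECT a.title, b.name AS author
FROM books a
LEFT JOIN authors b ON a.author_id = b.id

Result:
title            | author
-----------------+-------
Quiet Streets    | King  
The Old House    | NULL  
Silent Waters    | King  
Empty Rooms      | NULL  
Paper Boats      | Brown 
The Red Mountain | Clark 
The Iron Gate    | King  
The Last Train   | Brown 


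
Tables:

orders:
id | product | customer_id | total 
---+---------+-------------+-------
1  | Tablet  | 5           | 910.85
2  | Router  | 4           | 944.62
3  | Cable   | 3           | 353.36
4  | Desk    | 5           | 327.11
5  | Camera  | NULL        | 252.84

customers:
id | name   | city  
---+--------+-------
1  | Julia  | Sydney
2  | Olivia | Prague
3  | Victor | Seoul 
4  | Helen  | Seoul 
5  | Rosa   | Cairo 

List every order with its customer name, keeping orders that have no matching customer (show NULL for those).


LEFT JOIN keeps every row from orders (the left table); where customer_id has no match in customers, the customer columns become NULL. Walk through each order:
  - order 1 (Tablet): customer_id=5 -> matches Rosa
  - order 2 (Router): customer_id=4 -> matches Helen
  - order 3 (Cable): customer_id=3 -> matches Victor
  - order 4 (Desk): customer_id=5 -> matches Rosa
  - order 5 (Camera): customer_id=NULL, no match -> kept with NULL
All 5 rows appear; 1 has NULL customer.

SQL:
SELECT a.product, b.name AS customer
FROM orders a
LEFT JOIN customers b ON a.customer_id = b.id

Result:
product | customer
--------+---------
Tablet  | Rosa    
Router  | Helen   
Cable   | Victor  
Desk    | Rosa    
Camera  | NULL    


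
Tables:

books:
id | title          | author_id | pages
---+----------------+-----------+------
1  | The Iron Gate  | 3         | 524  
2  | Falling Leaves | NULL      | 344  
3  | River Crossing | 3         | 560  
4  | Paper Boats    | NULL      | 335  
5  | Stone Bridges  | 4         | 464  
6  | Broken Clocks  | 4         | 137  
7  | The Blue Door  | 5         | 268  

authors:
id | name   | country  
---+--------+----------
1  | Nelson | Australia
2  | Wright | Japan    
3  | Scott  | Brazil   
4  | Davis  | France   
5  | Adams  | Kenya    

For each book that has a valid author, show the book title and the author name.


INNER JOIN keeps only books rows whose author_id matches an id in authors. Walk through each book:
  - book 1 (The Iron Gate): author_id=3 -> matches Scott
  - book 2 (Falling Leaves): author_id=NULL, no match -> dropped
  - book 3 (River Crossing): author_id=3 -> matches Scott
  - book 4 (Paper Boats): author_id=NULL, no match -> dropped
  - book 5 (Stone Bridges): author_id=4 -> matches Davis
  - book 6 (Broken Clocks): author_id=4 -> matches Davis
  - book 7 (The Blue Door): author_id=5 -> matches Adams
So 2 of 7 rows are dropped.

SQL:
SELECT a.title, b.name AS author
FROM books a
INNER JOIN authors b ON a.author_id = b.id

Result:
title          | author
---------------+-------
The Iron Gate  | Scott 
River Crossing | Scott 
Stone Bridges  | Davis 
Broken Clocks  | Davis 
The Blue Door  | Adams 


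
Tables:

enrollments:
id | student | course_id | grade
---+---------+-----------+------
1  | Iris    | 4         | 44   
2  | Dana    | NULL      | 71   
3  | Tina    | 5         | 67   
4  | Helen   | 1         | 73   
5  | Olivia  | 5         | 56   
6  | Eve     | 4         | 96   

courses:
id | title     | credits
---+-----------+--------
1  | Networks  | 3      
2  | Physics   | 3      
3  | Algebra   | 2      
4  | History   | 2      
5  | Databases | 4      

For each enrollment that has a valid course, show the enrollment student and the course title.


INNER JOIN keeps only enrollments rows whose course_id matches an id in courses. Walk through each enrollment:
  - enrollment 1 (Iris): course_id=4 -> matches History
  - enrollment 2 (Dana): course_id=NULL, no match -> dropped
  - enrollment 3 (Tina): course_id=5 -> matches Databases
  - enrollment 4 (Helen): course_id=1 -> matches Networks
  - enrollment 5 (Olivia): course_id=5 -> matches Databases
  - enrollment 6 (Eve): course_id=4 -> matches History
So 1 of 6 rows is dropped.

SQL:
SELECT a.student, b.title AS course
FROM enrollments a
INNER JOIN courses b ON a.course_id = b.id

Result:
student | course   
--------+----------
Iris    | History  
Tina    | Databases
Helen   | Networks 
Olivia  | Databases
Eve     | History  


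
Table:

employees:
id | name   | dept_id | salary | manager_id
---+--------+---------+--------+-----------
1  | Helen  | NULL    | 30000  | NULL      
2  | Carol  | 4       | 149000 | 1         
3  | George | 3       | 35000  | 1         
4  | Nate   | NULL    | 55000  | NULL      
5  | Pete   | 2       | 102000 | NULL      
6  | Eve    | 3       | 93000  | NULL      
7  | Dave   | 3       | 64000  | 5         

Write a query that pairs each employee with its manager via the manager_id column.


This is a self-join: employees is joined to a second copy of itself, matching each row's manager_id to another row's id. Use LEFT JOIN so rows with manager_id=NULL are kept.
  - employee 1 (Helen): manager_id=NULL -> NULL
  - employee 2 (Carol): manager_id=1 -> Helen
  - employee 3 (George): manager_id=1 -> Helen
  - employee 4 (Nate): manager_id=NULL -> NULL
  - employee 5 (Pete): manager_id=NULL -> NULL
  - employee 6 (Eve): manager_id=NULL -> NULL
  - employee 7 (Dave): manager_id=5 -> Pete

SQL:
SELECT a.name AS item, b.name AS manager
FROM employees a
LEFT JOIN employees b ON a.manager_id = b.id

Result:
item   | manager
-------+--------
Helen  | NULL   
Carol  | Helen  
George | Helen  
Nate   | NULL   
Pete   | NULL   
Eve    | NULL   
Dave   | Pete   


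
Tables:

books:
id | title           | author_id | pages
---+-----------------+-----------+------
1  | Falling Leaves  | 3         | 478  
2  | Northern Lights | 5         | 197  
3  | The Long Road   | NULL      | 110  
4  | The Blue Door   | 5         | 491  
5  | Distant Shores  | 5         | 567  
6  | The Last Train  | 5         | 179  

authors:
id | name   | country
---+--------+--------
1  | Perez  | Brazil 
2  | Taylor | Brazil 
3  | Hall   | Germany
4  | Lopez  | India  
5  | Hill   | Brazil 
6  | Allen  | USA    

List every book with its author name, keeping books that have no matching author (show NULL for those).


LEFT JOIN keeps every row from books (the left table); where author_id has no match in authors, the author columns become NULL. Walk through each book:
  - book 1 (Falling Leaves): author_id=3 -> matches Hall
  - book 2 (Northern Lights): author_id=5 -> matches Hill
  - book 3 (The Long Road): author_id=NULL, no match -> kept with NULL
  - book 4 (The Blue Door): author_id=5 -> matches Hill
  - book 5 (Distant Shores): author_id=5 -> matches Hill
  - book 6 (The Last Train): author_id=5 -> matches Hill
All 6 rows appear; 1 has NULL author.

SQL:
SELECT a.title, b.name AS author
FROM books a
LEFT JOIN authors b ON a.author_id = b.id

Result:
title           | author
----------------+-------
Falling Leaves  | Hall  
Northern Lights | Hill  
The Long Road   | NULL  
The Blue Door   | Hill  
Distant Shores  | Hill  
The Last Train  | Hill  


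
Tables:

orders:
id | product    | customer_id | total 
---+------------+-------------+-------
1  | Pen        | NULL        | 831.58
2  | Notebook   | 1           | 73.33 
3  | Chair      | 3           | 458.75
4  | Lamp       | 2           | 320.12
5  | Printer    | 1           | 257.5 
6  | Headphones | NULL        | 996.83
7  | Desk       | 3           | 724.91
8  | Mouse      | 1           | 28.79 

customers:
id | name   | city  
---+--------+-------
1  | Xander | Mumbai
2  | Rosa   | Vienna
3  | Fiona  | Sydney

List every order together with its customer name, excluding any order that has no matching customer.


INNER JOIN keeps only orders rows whose customer_id matches an id in customers. Walk through each order:
  - order 1 (Pen): customer_id=NULL, no match -> dropped
  - order 2 (Notebook): customer_id=1 -> matches Xander
  - order 3 (Chair): customer_id=3 -> matches Fiona
  - order 4 (Lamp): customer_id=2 -> matches Rosa
  - order 5 (Printer): customer_id=1 -> matches Xander
  - order 6 (Headphones): customer_id=NULL, no match -> dropped
  - order 7 (Desk): customer_id=3 -> matches Fiona
  - order 8 (Mouse): customer_id=1 -> matches Xander
So 2 of 8 rows are dropped.

SQL:
SELECT a.product, b.name AS customer
FROM orders a
INNER JOIN customers b ON a.customer_id = b.id

Result:
product  | customer
---------+---------
Notebook | Xander  
Chair    | Fiona   
Lamp     | Rosa    
Printer  | Xander  
Desk     | Fiona   
Mouse    | Xander  


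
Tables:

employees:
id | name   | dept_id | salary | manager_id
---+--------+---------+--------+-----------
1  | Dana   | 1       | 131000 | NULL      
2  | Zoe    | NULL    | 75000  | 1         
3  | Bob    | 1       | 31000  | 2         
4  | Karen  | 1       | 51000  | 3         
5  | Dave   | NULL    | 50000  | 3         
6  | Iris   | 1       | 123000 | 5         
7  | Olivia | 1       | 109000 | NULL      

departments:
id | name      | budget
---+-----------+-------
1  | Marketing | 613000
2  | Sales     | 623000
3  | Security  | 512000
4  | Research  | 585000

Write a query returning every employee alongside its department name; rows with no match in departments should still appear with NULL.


LEFT JOIN keeps every row from employees (the left table); where dept_id has no match in departments, the department columns become NULL. Walk through each employee:
  - employee 1 (Dana): dept_id=1 -> matches Marketing
  - employee 2 (Zoe): dept_id=NULL, no match -> kept with NULL
  - employee 3 (Bob): dept_id=1 -> matches Marketing
  - employee 4 (Karen): dept_id=1 -> matches Marketing
  - employee 5 (Dave): dept_id=NULL, no match -> kept with NULL
  - employee 6 (Iris): dept_id=1 -> matches Marketing
  - employee 7 (Olivia): dept_id=1 -> matches Marketing
All 7 rows appear; 2 have NULL department.

SQL:
SELECT a.name, b.name AS department
FROM employees a
LEFT JOIN departments b ON a.dept_id = b.id

Result:
name   | department
-------+-----------
Dana   | Marketing 
Zoe    | NULL      
Bob    | Marketing 
Karen  | Marketing 
Dave   | NULL      
Iris   | Marketing 
Olivia | Marketing 


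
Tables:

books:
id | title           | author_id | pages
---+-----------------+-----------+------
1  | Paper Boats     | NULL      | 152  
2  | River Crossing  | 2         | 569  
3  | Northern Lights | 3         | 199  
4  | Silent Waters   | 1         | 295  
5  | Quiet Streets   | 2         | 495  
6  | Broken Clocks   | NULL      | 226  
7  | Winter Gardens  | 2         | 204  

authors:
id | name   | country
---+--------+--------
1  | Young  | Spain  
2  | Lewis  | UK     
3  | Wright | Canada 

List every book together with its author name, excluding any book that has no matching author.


INNER JOIN keeps only books rows whose author_id matches an id in authors. Walk through each book:
  - book 1 (Paper Boats): author_id=NULL, no match -> dropped
  - book 2 (River Crossing): author_id=2 -> matches Lewis
  - book 3 (Northern Lights): author_id=3 -> matches Wright
  - book 4 (Silent Waters): author_id=1 -> matches Young
  - book 5 (Quiet Streets): author_id=2 -> matches Lewis
  - book 6 (Broken Clocks): author_id=NULL, no match -> dropped
  - book 7 (Winter Gardens): author_id=2 -> matches Lewis
So 2 of 7 rows are dropped.

SQL:
SELECT a.title, b.name AS author
FROM books a
INNER JOIN authors b ON a.author_id = b.id

Result:
title           | author
----------------+-------
River Crossing  | Lewis 
Northern Lights | Wright
Silent Waters   | Young 
Quiet Streets   | Lewis 
Winter Gardens  | Lewis 


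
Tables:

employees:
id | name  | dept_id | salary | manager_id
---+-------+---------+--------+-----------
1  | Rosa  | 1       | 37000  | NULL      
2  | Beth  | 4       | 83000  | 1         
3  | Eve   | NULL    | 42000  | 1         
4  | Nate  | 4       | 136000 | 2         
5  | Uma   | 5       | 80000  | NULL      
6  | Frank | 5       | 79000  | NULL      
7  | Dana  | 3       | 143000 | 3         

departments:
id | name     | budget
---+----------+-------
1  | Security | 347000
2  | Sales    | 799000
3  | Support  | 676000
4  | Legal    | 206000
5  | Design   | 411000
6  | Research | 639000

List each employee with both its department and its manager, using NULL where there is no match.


Two LEFT JOINs from the same base table employees: one to departments via dept_id, one to employees itself via manager_id. Both are LEFT so every employee is preserved.
Match against departments:
  - employee 1 (Rosa): dept_id=1 -> matches Security
  - employee 2 (Beth): dept_id=4 -> matches Legal
  - employee 3 (Eve): dept_id=NULL, no match -> kept with NULL
  - employee 4 (Nate): dept_id=4 -> matches Legal
  - employee 5 (Uma): dept_id=5 -> matches Design
  - employee 6 (Frank): dept_id=5 -> matches Design
  - employee 7 (Dana): dept_id=3 -> matches Support
Match against employees (self):
  - employee 1 (Rosa): manager_id=NULL -> NULL
  - employee 2 (Beth): manager_id=1 -> Rosa
  - employee 3 (Eve): manager_id=1 -> Rosa
  - employee 4 (Nate): manager_id=2 -> Beth
  - employee 5 (Uma): manager_id=NULL -> NULL
  - employee 6 (Frank): manager_id=NULL -> NULL
  - employee 7 (Dana): manager_id=3 -> Eve

SQL:
SELECT a.name, b.name AS department, c.name AS manager
FROM employees a
LEFT JOIN departments b ON a.dept_id = b.id
LEFT JOIN employees c ON a.manager_id = c.id

Result:
name  | department | manager
------+------------+--------
Rosa  | Security   | NULL   
Beth  | Legal      | Rosa   
Eve   | NULL       | Rosa   
Nate  | Legal      | Beth   
Uma   | Design     | NULL   
Frank | Design     | NULL   
Dana  | Support    | Eve    


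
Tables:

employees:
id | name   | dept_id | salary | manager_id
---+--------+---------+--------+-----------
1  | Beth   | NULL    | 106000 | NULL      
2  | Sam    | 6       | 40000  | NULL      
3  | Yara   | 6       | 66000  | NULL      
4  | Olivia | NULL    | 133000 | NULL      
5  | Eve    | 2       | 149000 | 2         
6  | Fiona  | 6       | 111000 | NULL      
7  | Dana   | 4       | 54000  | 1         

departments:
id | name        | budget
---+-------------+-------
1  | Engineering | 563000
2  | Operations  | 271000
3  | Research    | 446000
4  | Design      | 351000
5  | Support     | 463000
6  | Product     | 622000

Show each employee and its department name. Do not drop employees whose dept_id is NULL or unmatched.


LEFT JOIN keeps every row from employees (the left table); where dept_id has no match in departments, the department columns become NULL. Walk through each employee:
  - employee 1 (Beth): dept_id=NULL, no match -> kept with NULL
  - employee 2 (Sam): dept_id=6 -> matches Product
  - employee 3 (Yara): dept_id=6 -> matches Product
  - employee 4 (Olivia): dept_id=NULL, no match -> kept with NULL
  - employee 5 (Eve): dept_id=2 -> matches Operations
  - employee 6 (Fiona): dept_id=6 -> matches Product
  - employee 7 (Dana): dept_id=4 -> matches Design
All 7 rows appear; 2 have NULL department.

SQL:
SELECT a.name, b.name AS department
FROM employees a
LEFT JOIN departments b ON a.dept_id = b.id

Result:
name   | department
-------+-----------
Beth   | NULL      
Sam    | Product   
Yara   | Product   
Olivia | NULL      
Eve    | Operations
Fiona  | Product   
Dana   | Design    


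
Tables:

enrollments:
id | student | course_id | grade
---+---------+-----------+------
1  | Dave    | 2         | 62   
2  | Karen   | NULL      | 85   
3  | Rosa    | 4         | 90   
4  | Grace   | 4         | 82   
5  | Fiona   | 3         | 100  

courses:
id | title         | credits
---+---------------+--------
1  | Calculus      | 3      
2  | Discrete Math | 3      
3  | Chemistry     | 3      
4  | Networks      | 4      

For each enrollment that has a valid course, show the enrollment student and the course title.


INNER JOIN keeps only enrollments rows whose course_id matches an id in courses. Walk through each enrollment:
  - enrollment 1 (Dave): course_id=2 -> matches Discrete Math
  - enrollment 2 (Karen): course_id=NULL, no match -> dropped
  - enrollment 3 (Rosa): course_id=4 -> matches Networks
  - enrollment 4 (Grace): course_id=4 -> matches Networks
  - enrollment 5 (Fiona): course_id=3 -> matches Chemistry
So 1 of 5 rows is dropped.

SQL:
SELECT a.student, b.title AS course
FROM enrollments a
INNER JOIN courses b ON a.course_id = b.id

Result:
student | course       
--------+--------------
Dave    | Discrete Math
Rosa    | Networks     
Grace   | Networks     
Fiona   | Chemistry    


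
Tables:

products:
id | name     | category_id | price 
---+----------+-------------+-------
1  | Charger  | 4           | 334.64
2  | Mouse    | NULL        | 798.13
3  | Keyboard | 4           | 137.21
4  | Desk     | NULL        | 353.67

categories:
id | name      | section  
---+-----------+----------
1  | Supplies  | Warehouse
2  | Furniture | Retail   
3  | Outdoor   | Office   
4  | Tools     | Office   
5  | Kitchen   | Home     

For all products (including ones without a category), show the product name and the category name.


LEFT JOIN keeps every row from products (the left table); where category_id has no match in categories, the category columns become NULL. Walk through each product:
  - product 1 (Charger): category_id=4 -> matches Tools
  - product 2 (Mouse): category_id=NULL, no match -> kept with NULL
  - product 3 (Keyboard): category_id=4 -> matches Tools
  - product 4 (Desk): category_id=NULL, no match -> kept with NULL
All 4 rows appear; 2 have NULL category.

SQL:
SELECT a.name, b.name AS category
FROM products a
LEFT JOIN categories b ON a.category_id = b.id

Result:
name     | category
---------+---------
Charger  | Tools   
Mouse    | NULL    
Keyboard | Tools   
Desk     | NULL    


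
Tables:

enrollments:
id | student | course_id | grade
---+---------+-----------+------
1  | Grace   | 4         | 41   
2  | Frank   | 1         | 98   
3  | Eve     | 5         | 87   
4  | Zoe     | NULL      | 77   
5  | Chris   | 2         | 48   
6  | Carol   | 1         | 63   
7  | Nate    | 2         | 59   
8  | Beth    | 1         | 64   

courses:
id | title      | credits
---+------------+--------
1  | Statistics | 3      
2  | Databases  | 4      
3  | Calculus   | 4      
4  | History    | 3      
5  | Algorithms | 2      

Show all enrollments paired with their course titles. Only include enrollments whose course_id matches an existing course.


INNER JOIN keeps only enrollments rows whose course_id matches an id in courses. Walk through each enrollment:
  - enrollment 1 (Grace): course_id=4 -> matches History
  - enrollment 2 (Frank): course_id=1 -> matches Statistics
  - enrollment 3 (Eve): course_id=5 -> matches Algorithms
  - enrollment 4 (Zoe): course_id=NULL, no match -> dropped
  - enrollment 5 (Chris): course_id=2 -> matches Databases
  - enrollment 6 (Carol): course_id=1 -> matches Statistics
  - enrollment 7 (Nate): course_id=2 -> matches Databases
  - enrollment 8 (Beth): course_id=1 -> matches Statistics
So 1 of 8 rows is dropped.

SQL:
SELECT a.student, b.title AS course
FROM enrollments a
INNER JOIN courses b ON a.course_id = b.id

Result:
student | course    
--------+-----------
Grace   | History   
Frank   | Statistics
Eve     | Algorithms
Chris   | Databases 
Carol   | Statistics
Nate    | Databases 
Beth    | Statistics


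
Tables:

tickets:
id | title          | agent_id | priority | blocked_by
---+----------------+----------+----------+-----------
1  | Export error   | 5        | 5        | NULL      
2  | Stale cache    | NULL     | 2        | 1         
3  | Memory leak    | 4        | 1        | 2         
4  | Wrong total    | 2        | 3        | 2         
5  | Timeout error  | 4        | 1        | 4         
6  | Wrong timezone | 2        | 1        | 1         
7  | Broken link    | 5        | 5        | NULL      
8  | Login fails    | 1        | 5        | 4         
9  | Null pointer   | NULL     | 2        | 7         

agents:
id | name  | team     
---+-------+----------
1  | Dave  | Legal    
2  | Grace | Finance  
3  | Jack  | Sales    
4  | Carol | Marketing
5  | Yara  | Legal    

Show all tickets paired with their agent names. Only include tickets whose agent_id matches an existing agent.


INNER JOIN keeps only tickets rows whose agent_id matches an id in agents. Walk through each ticket:
  - ticket 1 (Export error): agent_id=5 -> matches Yara
  - ticket 2 (Stale cache): agent_id=NULL, no match -> dropped
  - ticket 3 (Memory leak): agent_id=4 -> matches Carol
  - ticket 4 (Wrong total): agent_id=2 -> matches Grace
  - ticket 5 (Timeout error): agent_id=4 -> matches Carol
  - ticket 6 (Wrong timezone): agent_id=2 -> matches Grace
  - ticket 7 (Broken link): agent_id=5 -> matches Yara
  - ticket 8 (Login fails): agent_id=1 -> matches Dave
  - ticket 9 (Null pointer): agent_id=NULL, no match -> dropped
So 2 of 9 rows are dropped.

SQL:
SELECT a.title, b.name AS agent
FROM tickets a
INNER JOIN agents b ON a.agent_id = b.id

Result:
title          | agent
---------------+------
Export error   | Yara 
Memory leak    | Carol
Wrong total    | Grace
Timeout error  | Carol
Wrong timezone | Grace
Broken link    | Yara 
Login fails    | Dave 


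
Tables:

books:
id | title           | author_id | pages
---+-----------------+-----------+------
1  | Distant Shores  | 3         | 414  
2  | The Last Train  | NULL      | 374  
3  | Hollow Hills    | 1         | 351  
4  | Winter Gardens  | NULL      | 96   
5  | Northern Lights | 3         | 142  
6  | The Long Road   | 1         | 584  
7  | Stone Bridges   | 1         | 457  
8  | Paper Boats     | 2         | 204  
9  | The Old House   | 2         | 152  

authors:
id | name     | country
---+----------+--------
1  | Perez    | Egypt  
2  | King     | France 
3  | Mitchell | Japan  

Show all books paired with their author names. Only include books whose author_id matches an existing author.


INNER JOIN keeps only books rows whose author_id matches an id in authors. Walk through each book:
  - book 1 (Distant Shores): author_id=3 -> matches Mitchell
  - book 2 (The Last Train): author_id=NULL, no match -> dropped
  - book 3 (Hollow Hills): author_id=1 -> matches Perez
  - book 4 (Winter Gardens): author_id=NULL, no match -> dropped
  - book 5 (Northern Lights): author_id=3 -> matches Mitchell
  - book 6 (The Long Road): author_id=1 -> matches Perez
  - book 7 (Stone Bridges): author_id=1 -> matches Perez
  - book 8 (Paper Boats): author_id=2 -> matches King
  - book 9 (The Old House): author_id=2 -> matches King
So 2 of 9 rows are dropped.

SQL:
SELECT a.title, b.name AS author
FROM books a
INNER JOIN authors b ON a.author_id = b.id

Result:
title           | author  
----------------+---------
Distant Shores  | Mitchell
Hollow Hills    | Perez   
Northern Lights | Mitchell
The Long Road   | Perez   
Stone Bridges   | Perez   
Paper Boats     | King    
The Old House   | King    


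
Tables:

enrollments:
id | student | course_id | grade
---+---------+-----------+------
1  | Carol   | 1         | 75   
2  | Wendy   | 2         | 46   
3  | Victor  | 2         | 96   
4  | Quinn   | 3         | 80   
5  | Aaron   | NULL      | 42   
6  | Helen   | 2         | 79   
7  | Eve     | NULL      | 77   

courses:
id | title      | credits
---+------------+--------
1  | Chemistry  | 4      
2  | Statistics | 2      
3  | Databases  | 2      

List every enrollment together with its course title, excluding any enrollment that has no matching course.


INNER JOIN keeps only enrollments rows whose course_id matches an id in courses. Walk through each enrollment:
  - enrollment 1 (Carol): course_id=1 -> matches Chemistry
  - enrollment 2 (Wendy): course_id=2 -> matches Statistics
  - enrollment 3 (Victor): course_id=2 -> matches Statistics
  - enrollment 4 (Quinn): course_id=3 -> matches Databases
  - enrollment 5 (Aaron): course_id=NULL, no match -> dropped
  - enrollment 6 (Helen): course_id=2 -> matches Statistics
  - enrollment 7 (Eve): course_id=NULL, no match -> dropped
So 2 of 7 rows are dropped.

SQL:
SELECT a.student, b.title AS course
FROM enrollments a
INNER JOIN courses b ON a.course_id = b.id

Result:
student | course    
--------+-----------
Carol   | Chemistry 
Wendy   | Statistics
Victor  | Statistics
Quinn   | Databases 
Helen   | Statistics


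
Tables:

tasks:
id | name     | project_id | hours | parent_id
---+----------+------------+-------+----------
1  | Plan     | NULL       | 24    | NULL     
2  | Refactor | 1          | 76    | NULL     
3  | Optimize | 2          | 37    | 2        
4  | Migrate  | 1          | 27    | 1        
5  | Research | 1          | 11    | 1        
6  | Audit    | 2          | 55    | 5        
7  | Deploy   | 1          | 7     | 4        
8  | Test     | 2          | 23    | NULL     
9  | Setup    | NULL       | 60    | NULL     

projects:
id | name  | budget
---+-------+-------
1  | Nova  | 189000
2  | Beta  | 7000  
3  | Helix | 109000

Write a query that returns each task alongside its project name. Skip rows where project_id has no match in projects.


INNER JOIN keeps only tasks rows whose project_id matches an id in projects. Walk through each task:
  - task 1 (Plan): project_id=NULL, no match -> dropped
  - task 2 (Refactor): project_id=1 -> matches Nova
  - task 3 (Optimize): project_id=2 -> matches Beta
  - task 4 (Migrate): project_id=1 -> matches Nova
  - task 5 (Research): project_id=1 -> matches Nova
  - task 6 (Audit): project_id=2 -> matches Beta
  - task 7 (Deploy): project_id=1 -> matches Nova
  - task 8 (Test): project_id=2 -> matches Beta
  - task 9 (Setup): project_id=NULL, no match -> dropped
So 2 of 9 rows are dropped.

SQL:
SELECT a.name, b.name AS project
FROM tasks a
INNER JOIN projects b ON a.project_id = b.id

Result:
name     | project
---------+--------
Refactor | Nova   
Optimize | Beta   
Migrate  | Nova   
Research | Nova   
Audit    | Beta   
Deploy   | Nova   
Test     | Beta   


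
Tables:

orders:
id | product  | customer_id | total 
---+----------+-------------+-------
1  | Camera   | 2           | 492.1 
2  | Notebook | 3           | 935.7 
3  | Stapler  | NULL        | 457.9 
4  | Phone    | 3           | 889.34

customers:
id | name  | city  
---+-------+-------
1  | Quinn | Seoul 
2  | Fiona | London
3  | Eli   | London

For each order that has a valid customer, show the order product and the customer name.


INNER JOIN keeps only orders rows whose customer_id matches an id in customers. Walk through each order:
  - order 1 (Camera): customer_id=2 -> matches Fiona
  - order 2 (Notebook): customer_id=3 -> matches Eli
  - order 3 (Stapler): customer_id=NULL, no match -> dropped
  - order 4 (Phone): customer_id=3 -> matches Eli
So 1 of 4 rows is dropped.

SQL:
SELECT a.product, b.name AS customer
FROM orders a
INNER JOIN customers b ON a.customer_id = b.id

Result:
product  | customer
---------+---------
Camera   | Fiona   
Notebook | Eli     
Phone    | Eli     


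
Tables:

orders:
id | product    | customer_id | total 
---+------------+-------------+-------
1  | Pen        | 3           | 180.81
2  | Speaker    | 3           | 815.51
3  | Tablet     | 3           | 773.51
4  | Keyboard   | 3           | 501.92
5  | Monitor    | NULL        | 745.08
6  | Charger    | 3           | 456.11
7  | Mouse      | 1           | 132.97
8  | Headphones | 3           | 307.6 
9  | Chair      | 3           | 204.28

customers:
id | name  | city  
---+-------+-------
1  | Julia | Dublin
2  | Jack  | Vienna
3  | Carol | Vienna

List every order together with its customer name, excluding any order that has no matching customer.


INNER JOIN keeps only orders rows whose customer_id matches an id in customers. Walk through each order:
  - order 1 (Pen): customer_id=3 -> matches Carol
  - order 2 (Speaker): customer_id=3 -> matches Carol
  - order 3 (Tablet): customer_id=3 -> matches Carol
  - order 4 (Keyboard): customer_id=3 -> matches Carol
  - order 5 (Monitor): customer_id=NULL, no match -> dropped
  - order 6 (Charger): customer_id=3 -> matches Carol
  - order 7 (Mouse): customer_id=1 -> matches Julia
  - order 8 (Headphones): customer_id=3 -> matches Carol
  - order 9 (Chair): customer_id=3 -> matches Carol
So 1 of 9 rows is dropped.

SQL:
SELECT a.product, b.name AS customer
FROM orders a
INNER JOIN customers b ON a.customer_id = b.id

Result:
product    | customer
-----------+---------
Pen        | Carol   
Speaker    | Carol   
Tablet     | Carol   
Keyboard   | Carol   
Charger    | Carol   
Mouse      | Julia   
Headphones | Carol   
Chair      | Carol   


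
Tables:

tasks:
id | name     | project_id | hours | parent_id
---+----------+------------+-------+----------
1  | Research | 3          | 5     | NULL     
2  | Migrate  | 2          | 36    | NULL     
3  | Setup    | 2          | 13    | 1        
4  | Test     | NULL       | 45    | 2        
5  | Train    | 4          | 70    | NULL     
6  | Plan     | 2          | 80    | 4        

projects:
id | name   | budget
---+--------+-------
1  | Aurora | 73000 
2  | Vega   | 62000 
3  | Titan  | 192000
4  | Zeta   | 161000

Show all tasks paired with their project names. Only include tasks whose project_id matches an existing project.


INNER JOIN keeps only tasks rows whose project_id matches an id in projects. Walk through each task:
  - task 1 (Research): project_id=3 -> matches Titan
  - task 2 (Migrate): project_id=2 -> matches Vega
  - task 3 (Setup): project_id=2 -> matches Vega
  - task 4 (Test): project_id=NULL, no match -> dropped
  - task 5 (Train): project_id=4 -> matches Zeta
  - task 6 (Plan): project_id=2 -> matches Vega
So 1 of 6 rows is dropped.

SQL:
SELECT a.name, b.name AS project
FROM tasks a
INNER JOIN projects b ON a.project_id = b.id

Result:
name     | project
---------+--------
Research | Titan  
Migrate  | Vega   
Setup    | Vega   
Train    | Zeta   
Plan     | Vega   


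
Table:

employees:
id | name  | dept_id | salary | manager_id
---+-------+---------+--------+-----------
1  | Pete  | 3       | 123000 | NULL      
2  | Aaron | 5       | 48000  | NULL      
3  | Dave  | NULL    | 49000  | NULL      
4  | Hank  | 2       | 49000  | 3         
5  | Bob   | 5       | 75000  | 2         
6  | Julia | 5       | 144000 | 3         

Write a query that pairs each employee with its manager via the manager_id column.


This is a self-join: employees is joined to a second copy of itself, matching each row's manager_id to another row's id. Use LEFT JOIN so rows with manager_id=NULL are kept.
  - employee 1 (Pete): manager_id=NULL -> NULL
  - employee 2 (Aaron): manager_id=NULL -> NULL
  - employee 3 (Dave): manager_id=NULL -> NULL
  - employee 4 (Hank): manager_id=3 -> Dave
  - employee 5 (Bob): manager_id=2 -> Aaron
  - employee 6 (Julia): manager_id=3 -> Dave

SQL:
SELECT a.name AS item, b.name AS manager
FROM employees a
LEFT JOIN employees b ON a.manager_id = b.id

Result:
item  | manager
------+--------
Pete  | NULL   
Aaron | NULL   
Dave  | NULL   
Hank  | Dave   
Bob   | Aaron  
Julia | Dave   


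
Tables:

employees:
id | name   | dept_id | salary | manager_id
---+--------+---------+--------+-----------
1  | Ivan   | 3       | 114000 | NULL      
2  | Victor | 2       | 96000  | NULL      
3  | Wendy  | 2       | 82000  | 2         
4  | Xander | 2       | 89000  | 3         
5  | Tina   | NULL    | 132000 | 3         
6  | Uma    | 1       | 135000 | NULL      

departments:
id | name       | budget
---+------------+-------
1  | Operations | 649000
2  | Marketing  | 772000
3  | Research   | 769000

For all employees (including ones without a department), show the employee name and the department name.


LEFT JOIN keeps every row from employees (the left table); where dept_id has no match in departments, the department columns become NULL. Walk through each employee:
  - employee 1 (Ivan): dept_id=3 -> matches Research
  - employee 2 (Victor): dept_id=2 -> matches Marketing
  - employee 3 (Wendy): dept_id=2 -> matches Marketing
  - employee 4 (Xander): dept_id=2 -> matches Marketing
  - employee 5 (Tina): dept_id=NULL, no match -> kept with NULL
  - employee 6 (Uma): dept_id=1 -> matches Operations
All 6 rows appear; 1 has NULL department.

SQL:
SELECT a.name, b.name AS department
FROM employees a
LEFT JOIN departments b ON a.dept_id = b.id

Result:
name   | department
-------+-----------
Ivan   | Research  
Victor | Marketing 
Wendy  | Marketing 
Xander | Marketing 
Tina   | NULL      
Uma    | Operations


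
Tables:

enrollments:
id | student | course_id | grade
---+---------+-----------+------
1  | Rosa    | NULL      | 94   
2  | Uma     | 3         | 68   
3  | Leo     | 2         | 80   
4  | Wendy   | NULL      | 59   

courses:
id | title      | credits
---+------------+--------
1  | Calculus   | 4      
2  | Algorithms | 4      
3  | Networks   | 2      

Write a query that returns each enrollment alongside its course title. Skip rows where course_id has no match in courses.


INNER JOIN keeps only enrollments rows whose course_id matches an id in courses. Walk through each enrollment:
  - enrollment 1 (Rosa): course_id=NULL, no match -> dropped
  - enrollment 2 (Uma): course_id=3 -> matches Networks
  - enrollment 3 (Leo): course_id=2 -> matches Algorithms
  - enrollment 4 (Wendy): course_id=NULL, no match -> dropped
So 2 of 4 rows are dropped.

SQL:
SELECT a.student, b.title AS course
FROM enrollments a
INNER JOIN courses b ON a.course_id = b.id

Result:
student | course    
--------+-----------
Uma     | Networks  
Leo     | Algorithms


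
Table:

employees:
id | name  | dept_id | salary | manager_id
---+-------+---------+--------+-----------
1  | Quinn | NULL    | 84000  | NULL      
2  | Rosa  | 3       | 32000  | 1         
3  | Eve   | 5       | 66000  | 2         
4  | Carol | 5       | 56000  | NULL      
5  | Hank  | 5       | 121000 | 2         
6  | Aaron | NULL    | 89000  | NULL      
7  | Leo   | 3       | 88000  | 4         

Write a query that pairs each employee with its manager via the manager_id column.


This is a self-join: employees is joined to a second copy of itself, matching each row's manager_id to another row's id. Use LEFT JOIN so rows with manager_id=NULL are kept.
  - employee 1 (Quinn): manager_id=NULL -> NULL
  - employee 2 (Rosa): manager_id=1 -> Quinn
  - employee 3 (Eve): manager_id=2 -> Rosa
  - employee 4 (Carol): manager_id=NULL -> NULL
  - employee 5 (Hank): manager_id=2 -> Rosa
  - employee 6 (Aaron): manager_id=NULL -> NULL
  - employee 7 (Leo): manager_id=4 -> Carol

SQL:
SELECT a.name AS item, b.name AS manager
FROM employees a
LEFT JOIN employees b ON a.manager_id = b.id

Result:
item  | manager
------+--------
Quinn | NULL   
Rosa  | Quinn  
Eve   | Rosa   
Carol | NULL   
Hank  | Rosa   
Aaron | NULL   
Leo   | Carol  
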